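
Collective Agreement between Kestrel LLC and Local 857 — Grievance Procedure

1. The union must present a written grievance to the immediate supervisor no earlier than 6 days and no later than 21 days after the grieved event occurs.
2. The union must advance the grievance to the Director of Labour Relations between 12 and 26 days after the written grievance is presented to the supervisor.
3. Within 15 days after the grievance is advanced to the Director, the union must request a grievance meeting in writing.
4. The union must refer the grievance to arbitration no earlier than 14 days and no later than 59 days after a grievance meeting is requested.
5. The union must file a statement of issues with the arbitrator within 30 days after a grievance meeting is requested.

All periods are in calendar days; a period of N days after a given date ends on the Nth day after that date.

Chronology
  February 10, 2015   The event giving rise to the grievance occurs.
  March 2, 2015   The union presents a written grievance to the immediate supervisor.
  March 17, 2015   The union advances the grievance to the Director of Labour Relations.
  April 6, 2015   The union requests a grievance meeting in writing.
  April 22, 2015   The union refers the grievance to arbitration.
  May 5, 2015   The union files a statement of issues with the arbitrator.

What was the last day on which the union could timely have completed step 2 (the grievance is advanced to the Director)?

March 28, 2015

Step 2 runs from March 2, 2015, when the written grievance is presented to the supervisor. The window is 12–26 days after March 2, 2015; it closes on March 28, 2015.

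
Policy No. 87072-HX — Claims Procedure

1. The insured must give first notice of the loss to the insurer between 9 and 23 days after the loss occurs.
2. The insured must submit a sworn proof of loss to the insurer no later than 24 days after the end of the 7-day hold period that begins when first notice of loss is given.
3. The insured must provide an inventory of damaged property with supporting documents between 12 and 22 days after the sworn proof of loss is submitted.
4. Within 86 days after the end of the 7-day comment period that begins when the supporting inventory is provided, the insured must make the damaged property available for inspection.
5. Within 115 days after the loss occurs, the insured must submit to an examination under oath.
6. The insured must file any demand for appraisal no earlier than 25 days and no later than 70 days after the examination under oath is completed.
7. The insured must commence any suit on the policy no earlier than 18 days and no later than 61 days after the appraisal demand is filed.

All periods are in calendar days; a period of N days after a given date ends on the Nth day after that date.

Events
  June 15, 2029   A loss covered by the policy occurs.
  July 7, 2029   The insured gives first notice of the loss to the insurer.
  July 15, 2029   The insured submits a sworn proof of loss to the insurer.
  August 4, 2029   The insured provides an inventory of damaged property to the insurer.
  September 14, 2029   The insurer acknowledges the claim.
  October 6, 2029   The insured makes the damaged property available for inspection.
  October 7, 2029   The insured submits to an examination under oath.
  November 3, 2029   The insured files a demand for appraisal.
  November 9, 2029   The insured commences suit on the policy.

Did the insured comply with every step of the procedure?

No

Step 1: the window is 9–23 days after June 15, 2029 (when the loss occurs), so June 24, 2029 through July 8, 2029; done July 7, 2029, which is between those dates.
Step 2: 24 days after July 14, 2029 (end of the 7-day hold period, which began when first notice of loss is given on July 7, 2029) is August 7, 2029; July 15, 2029 is within that limit.
Step 3: the window is 12–22 days after July 15, 2029 (when the sworn proof of loss is submitted), so July 27, 2029 through August 6, 2029; done August 4, 2029, which is between those dates.
Step 4: 86 days after August 11, 2029 (end of the 7-day comment period, which began when the supporting inventory is provided on August 4, 2029) is November 5, 2029; October 6, 2029 is within that limit.
Step 5: 115 days after June 15, 2029 (when the loss occurs) is October 8, 2029; done October 7, 2029 — timely.
Step 6: the window is 25–70 days after October 7, 2029 (when the examination under oath is completed), so November 1, 2029 through December 16, 2029; done November 3, 2029 — within the window.
Step 7: the window is 18–61 days after November 3, 2029 (when the appraisal demand is filed), so November 21, 2029 through January 3, 2030; November 9, 2029 is 12 days too early.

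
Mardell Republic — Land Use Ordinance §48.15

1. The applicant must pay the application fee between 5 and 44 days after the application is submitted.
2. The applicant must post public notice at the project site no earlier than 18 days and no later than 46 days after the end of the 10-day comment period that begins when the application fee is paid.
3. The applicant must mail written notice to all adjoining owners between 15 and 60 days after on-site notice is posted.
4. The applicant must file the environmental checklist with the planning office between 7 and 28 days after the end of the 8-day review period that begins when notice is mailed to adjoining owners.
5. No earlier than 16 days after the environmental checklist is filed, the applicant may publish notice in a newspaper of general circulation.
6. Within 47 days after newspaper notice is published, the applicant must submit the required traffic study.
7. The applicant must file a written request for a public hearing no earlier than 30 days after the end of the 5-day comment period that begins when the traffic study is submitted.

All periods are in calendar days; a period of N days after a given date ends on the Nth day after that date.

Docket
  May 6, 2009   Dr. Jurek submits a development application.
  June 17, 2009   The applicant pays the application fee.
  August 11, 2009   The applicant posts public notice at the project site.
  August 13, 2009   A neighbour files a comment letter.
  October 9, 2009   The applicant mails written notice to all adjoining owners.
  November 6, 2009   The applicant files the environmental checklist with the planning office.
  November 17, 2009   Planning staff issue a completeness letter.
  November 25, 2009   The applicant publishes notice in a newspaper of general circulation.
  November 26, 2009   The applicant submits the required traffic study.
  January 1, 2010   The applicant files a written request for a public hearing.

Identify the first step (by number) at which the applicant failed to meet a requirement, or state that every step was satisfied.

Step 1: the window is 5–44 days after May 6, 2009 (when the application is submitted), so May 11, 2009 through June 19, 2009; done June 17, 2009, which is between those dates.
Step 2: the window is 18–46 days after June 27, 2009 (end of the 10-day comment period, which began when the application fee is paid on June 17, 2009), so July 15, 2009 through August 12, 2009; August 11, 2009 falls inside that range.
Step 3: the window is 15–60 days after August 11, 2009 (when on-site notice is posted), so August 26, 2009 through October 10, 2009; October 9, 2009 falls inside that range.
Step 4: the window is 7–28 days after October 17, 2009 (end of the 8-day review period, which began when notice is mailed to adjoining owners on October 9, 2009), so October 24, 2009 through November 14, 2009; done November 6, 2009, which is between those dates.
Step 5: the earliest permitted date is 16 days after November 6, 2009 (when the environmental checklist is filed), i.e. November 22, 2009; done November 25, 2009, after the minimum wait.
Step 6: 47 days after November 25, 2009 (when newspaper notice is published) is January 11, 2010; done November 26, 2009 — timely.
Step 7: the earliest permitted date is 30 days after December 1, 2009 (end of the 5-day comment period, which began when the traffic study is submitted on November 26, 2009), i.e. December 31, 2009; done January 1, 2010 — permitted.

None — every step was satisfied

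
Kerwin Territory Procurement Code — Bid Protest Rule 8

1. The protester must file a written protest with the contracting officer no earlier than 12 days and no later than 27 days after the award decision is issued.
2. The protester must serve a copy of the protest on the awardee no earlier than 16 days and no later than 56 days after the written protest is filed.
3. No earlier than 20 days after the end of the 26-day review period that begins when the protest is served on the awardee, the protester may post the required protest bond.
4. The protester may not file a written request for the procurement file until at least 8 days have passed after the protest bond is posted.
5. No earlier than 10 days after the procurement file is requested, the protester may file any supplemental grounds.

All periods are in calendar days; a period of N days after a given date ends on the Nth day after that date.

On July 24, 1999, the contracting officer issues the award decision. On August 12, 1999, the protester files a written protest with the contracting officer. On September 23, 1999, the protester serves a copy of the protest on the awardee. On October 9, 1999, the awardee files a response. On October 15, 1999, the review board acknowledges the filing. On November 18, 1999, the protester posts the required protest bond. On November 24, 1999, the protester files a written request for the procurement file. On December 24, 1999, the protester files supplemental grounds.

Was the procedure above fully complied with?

No

Step 1 — 12 and 27 days from July 24, 1999 (when the award decision is issued) are August 5, 1999 and August 20, 1999 respectively; done August 12, 1999, which is between those dates.
Step 2 — 16 and 56 days from August 12, 1999 (when the written protest is filed) are August 28, 1999 and October 7, 1999 respectively; done September 23, 1999 — within the window.
Step 3 — must wait 20 days from October 19, 1999 (end of the 26-day review period, which began when the protest is served on the awardee on September 23, 1999), so not before November 8, 1999; done November 18, 1999 — permitted.
Step 4 — must wait 8 days from November 18, 1999 (when the protest bond is posted), so not before November 26, 1999; acted on November 24, 1999, 2 days prematurely.
The analysis stops there.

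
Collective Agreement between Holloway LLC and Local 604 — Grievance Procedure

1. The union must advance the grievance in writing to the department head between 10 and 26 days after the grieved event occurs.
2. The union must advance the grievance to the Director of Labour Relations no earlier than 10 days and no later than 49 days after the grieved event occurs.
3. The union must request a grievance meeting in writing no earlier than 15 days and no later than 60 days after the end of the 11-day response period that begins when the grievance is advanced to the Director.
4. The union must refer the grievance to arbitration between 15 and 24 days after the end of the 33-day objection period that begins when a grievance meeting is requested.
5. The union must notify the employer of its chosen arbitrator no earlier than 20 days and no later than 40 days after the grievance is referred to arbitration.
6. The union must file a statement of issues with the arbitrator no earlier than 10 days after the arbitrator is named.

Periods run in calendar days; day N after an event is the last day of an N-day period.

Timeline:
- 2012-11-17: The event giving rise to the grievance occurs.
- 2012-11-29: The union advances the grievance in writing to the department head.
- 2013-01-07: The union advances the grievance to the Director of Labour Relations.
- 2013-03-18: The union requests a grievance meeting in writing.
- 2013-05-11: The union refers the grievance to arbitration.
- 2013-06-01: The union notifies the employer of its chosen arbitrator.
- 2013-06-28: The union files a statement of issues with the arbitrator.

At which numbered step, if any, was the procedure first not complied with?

Step 1: the window is 10–26 days after 2012-11-17 (when the grieved event occurs), so 2012-11-27 through 2012-12-13; 2012-11-29 falls inside that range.
Step 2: the window is 10–49 days after 2012-11-17 (when the grieved event occurs), so 2012-11-27 through 2013-01-05; 2013-01-07 is 2 days past the end of the window.
That is the first point of non-compliance.

Step 2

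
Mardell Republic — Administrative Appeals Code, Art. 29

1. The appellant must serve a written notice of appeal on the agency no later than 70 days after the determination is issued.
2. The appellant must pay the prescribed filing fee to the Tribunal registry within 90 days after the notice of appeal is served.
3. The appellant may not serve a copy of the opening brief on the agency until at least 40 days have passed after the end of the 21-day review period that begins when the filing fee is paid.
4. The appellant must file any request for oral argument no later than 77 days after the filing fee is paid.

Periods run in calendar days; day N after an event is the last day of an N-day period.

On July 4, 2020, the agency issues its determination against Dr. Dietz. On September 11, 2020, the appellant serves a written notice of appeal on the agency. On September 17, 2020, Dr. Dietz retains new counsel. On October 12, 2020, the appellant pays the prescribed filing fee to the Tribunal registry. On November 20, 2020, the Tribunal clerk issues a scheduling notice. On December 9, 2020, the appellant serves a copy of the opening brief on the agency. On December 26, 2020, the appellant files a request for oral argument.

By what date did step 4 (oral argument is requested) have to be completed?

Step 4 runs from October 12, 2020, when the filing fee is paid. 77 days after October 12, 2020 is December 28, 2020.

December 28, 2020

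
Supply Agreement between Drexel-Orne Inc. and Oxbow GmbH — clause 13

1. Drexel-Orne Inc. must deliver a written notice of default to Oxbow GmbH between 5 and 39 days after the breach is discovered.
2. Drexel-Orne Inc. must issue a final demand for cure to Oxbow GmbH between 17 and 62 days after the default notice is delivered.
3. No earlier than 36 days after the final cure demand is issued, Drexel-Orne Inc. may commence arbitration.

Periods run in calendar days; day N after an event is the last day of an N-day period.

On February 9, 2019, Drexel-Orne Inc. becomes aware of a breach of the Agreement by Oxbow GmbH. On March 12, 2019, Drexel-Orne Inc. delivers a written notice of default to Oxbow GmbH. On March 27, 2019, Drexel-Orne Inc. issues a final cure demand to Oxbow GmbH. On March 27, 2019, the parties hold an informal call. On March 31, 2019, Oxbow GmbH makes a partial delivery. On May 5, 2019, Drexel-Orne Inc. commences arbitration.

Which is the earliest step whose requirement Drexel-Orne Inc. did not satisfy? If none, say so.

Step 2

(1) the permitted window runs from February 9, 2019 + 5 = February 14, 2019 to February 9, 2019 + 39 = March 20, 2019; March 12, 2019 falls inside that range.
(2) the permitted window runs from March 12, 2019 + 17 = March 29, 2019 to March 12, 2019 + 62 = May 13, 2019; March 27, 2019 is 2 days too early.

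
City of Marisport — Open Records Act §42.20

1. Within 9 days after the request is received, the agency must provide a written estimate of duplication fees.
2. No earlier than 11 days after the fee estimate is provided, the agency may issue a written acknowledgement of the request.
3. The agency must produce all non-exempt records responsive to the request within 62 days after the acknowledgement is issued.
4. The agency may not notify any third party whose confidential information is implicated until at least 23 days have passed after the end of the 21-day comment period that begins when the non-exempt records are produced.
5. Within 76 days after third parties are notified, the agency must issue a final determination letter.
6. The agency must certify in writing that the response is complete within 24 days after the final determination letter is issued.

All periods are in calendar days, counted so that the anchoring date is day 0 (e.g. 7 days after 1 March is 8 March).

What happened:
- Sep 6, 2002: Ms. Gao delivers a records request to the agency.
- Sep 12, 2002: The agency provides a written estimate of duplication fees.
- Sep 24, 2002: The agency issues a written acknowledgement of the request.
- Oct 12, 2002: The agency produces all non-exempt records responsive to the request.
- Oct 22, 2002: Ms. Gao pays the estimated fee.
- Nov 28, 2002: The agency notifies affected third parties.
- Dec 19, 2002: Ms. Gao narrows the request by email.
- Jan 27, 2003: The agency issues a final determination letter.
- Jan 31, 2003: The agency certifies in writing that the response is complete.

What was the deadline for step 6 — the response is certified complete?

Step 6 runs from Jan 27, 2003, when the final determination letter is issued. 24 days after Jan 27, 2003 is Feb 20, 2003.

Feb 20, 2003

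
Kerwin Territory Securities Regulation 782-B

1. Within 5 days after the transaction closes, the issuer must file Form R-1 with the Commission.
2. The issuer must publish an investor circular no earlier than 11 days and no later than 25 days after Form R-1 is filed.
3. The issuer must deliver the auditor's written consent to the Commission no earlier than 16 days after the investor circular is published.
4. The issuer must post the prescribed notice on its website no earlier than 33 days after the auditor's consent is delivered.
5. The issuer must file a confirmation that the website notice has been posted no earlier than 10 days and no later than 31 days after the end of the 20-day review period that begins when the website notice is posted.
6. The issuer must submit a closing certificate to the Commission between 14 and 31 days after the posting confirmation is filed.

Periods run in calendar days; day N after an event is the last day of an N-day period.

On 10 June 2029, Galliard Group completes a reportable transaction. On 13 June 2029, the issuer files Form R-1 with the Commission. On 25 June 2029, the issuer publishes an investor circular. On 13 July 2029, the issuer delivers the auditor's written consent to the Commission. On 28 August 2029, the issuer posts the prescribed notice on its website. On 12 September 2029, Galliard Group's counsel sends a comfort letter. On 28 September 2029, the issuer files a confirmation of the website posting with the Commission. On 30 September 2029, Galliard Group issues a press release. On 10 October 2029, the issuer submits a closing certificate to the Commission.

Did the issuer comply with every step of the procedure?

Step 1: 5 days after 10 June 2029 (when the transaction closes) is 15 June 2029; 13 June 2029 is within that limit.
Step 2: the window is 11–25 days after 13 June 2029 (when Form R-1 is filed), so 24 June 2029 through 8 July 2029; done 25 June 2029 — within the window.
Step 3: the earliest permitted date is 16 days after 25 June 2029 (when the investor circular is published), i.e. 11 July 2029; done 13 July 2029, after the minimum wait.
Step 4: the earliest permitted date is 33 days after 13 July 2029 (when the auditor's consent is delivered), i.e. 15 August 2029; done 28 August 2029 — permitted.
Step 5: the window is 10–31 days after 17 September 2029 (end of the 20-day review period, which began when the website notice is posted on 28 August 2029), so 27 September 2029 through 18 October 2029; done 28 September 2029, which is between those dates.
Step 6: the window is 14–31 days after 28 September 2029 (when the posting confirmation is filed), so 12 October 2029 through 29 October 2029; 10 October 2029 is 2 days too early.
No need to go further; step 6 was not satisfied.

No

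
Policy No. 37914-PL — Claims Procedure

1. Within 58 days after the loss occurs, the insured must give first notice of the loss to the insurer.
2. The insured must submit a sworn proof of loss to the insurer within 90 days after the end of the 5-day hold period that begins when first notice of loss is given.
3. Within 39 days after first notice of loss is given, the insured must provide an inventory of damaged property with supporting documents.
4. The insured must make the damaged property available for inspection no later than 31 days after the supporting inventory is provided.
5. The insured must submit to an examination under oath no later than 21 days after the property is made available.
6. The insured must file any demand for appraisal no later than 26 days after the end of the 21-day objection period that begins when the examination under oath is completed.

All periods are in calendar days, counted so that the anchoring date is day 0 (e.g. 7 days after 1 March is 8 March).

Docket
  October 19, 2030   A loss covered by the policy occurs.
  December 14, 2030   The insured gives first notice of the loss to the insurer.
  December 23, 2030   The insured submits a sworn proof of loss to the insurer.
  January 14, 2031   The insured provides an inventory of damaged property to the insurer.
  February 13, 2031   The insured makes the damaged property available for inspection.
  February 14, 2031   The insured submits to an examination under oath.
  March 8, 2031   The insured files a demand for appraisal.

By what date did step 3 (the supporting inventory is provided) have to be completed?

January 22, 2031

Step 3 runs from December 14, 2030, when first notice of loss is given. 39 days after December 14, 2030 is January 22, 2031.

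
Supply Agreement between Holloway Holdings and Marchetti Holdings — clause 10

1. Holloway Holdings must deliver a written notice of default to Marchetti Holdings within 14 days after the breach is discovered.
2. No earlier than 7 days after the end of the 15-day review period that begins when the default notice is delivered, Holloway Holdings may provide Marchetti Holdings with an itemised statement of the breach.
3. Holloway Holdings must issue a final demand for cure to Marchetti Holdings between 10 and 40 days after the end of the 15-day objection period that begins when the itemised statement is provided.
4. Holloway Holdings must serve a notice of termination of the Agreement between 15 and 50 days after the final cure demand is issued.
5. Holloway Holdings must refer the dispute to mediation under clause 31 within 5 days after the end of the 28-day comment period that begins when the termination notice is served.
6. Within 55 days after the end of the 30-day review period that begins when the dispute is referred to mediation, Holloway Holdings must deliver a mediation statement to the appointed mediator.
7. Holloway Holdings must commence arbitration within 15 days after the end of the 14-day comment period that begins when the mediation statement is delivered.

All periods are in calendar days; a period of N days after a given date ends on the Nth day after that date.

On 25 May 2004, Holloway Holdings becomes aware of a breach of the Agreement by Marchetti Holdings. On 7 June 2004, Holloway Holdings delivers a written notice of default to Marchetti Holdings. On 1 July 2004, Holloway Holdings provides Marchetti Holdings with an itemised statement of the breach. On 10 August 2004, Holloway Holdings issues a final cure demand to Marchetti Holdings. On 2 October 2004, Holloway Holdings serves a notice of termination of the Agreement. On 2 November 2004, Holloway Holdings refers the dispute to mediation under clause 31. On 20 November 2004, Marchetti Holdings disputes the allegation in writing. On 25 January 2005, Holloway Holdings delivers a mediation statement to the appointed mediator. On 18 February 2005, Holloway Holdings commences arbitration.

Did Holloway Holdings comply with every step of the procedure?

Step 1 — counting 14 days from 25 May 2004 (when the breach is discovered) gives a deadline of 8 June 2004; done 7 June 2004 — timely.
Step 2 — must wait 7 days from 22 June 2004 (end of the 15-day review period, which began when the default notice is delivered on 7 June 2004), so not before 29 June 2004; done 1 July 2004 — permitted.
Step 3 — 10 and 40 days from 16 July 2004 (end of the 15-day objection period, which began when the itemised statement is provided on 1 July 2004) are 26 July 2004 and 25 August 2004 respectively; done 10 August 2004 — within the window.
Step 4 — 15 and 50 days from 10 August 2004 (when the final cure demand is issued) are 25 August 2004 and 29 September 2004 respectively; done 2 October 2004 — 3 days after the window closed.

No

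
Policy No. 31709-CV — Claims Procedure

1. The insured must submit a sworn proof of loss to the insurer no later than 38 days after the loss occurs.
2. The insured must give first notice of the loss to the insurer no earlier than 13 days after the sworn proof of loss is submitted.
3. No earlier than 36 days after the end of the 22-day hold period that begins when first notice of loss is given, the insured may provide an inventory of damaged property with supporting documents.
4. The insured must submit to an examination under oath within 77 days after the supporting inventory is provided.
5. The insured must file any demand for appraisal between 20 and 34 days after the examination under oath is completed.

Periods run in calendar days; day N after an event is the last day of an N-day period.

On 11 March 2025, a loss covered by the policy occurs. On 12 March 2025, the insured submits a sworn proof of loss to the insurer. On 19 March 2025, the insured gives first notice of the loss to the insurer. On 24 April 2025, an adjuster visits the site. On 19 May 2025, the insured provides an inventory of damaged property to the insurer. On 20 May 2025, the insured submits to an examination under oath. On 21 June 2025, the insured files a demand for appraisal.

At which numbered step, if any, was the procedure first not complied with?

(1) due by 11 March 2025 + 38 days = 18 April 2025; done 12 March 2025 — timely.
(2) permitted from 12 March 2025 + 13 days = 25 March 2025 onward; 19 March 2025 is 6 days before the earliest permitted date.

Step 2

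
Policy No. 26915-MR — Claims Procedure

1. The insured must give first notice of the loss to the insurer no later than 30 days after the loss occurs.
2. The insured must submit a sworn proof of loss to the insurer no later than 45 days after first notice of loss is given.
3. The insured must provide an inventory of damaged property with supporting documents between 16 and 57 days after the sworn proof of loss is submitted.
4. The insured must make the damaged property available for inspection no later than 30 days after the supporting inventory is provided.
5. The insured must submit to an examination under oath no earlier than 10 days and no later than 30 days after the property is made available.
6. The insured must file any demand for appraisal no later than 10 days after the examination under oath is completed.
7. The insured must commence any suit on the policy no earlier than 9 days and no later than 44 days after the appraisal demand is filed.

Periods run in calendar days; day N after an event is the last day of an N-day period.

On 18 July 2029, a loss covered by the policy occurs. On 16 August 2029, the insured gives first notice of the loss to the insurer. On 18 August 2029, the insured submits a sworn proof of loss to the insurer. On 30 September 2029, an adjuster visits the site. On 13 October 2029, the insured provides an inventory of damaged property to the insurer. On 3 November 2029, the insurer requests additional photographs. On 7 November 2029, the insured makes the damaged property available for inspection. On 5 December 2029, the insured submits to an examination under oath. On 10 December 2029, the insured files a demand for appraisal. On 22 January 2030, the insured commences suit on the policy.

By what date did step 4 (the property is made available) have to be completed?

12 November 2029

Step 4 runs from 13 October 2029, when the supporting inventory is provided. 30 days after 13 October 2029 is 12 November 2029.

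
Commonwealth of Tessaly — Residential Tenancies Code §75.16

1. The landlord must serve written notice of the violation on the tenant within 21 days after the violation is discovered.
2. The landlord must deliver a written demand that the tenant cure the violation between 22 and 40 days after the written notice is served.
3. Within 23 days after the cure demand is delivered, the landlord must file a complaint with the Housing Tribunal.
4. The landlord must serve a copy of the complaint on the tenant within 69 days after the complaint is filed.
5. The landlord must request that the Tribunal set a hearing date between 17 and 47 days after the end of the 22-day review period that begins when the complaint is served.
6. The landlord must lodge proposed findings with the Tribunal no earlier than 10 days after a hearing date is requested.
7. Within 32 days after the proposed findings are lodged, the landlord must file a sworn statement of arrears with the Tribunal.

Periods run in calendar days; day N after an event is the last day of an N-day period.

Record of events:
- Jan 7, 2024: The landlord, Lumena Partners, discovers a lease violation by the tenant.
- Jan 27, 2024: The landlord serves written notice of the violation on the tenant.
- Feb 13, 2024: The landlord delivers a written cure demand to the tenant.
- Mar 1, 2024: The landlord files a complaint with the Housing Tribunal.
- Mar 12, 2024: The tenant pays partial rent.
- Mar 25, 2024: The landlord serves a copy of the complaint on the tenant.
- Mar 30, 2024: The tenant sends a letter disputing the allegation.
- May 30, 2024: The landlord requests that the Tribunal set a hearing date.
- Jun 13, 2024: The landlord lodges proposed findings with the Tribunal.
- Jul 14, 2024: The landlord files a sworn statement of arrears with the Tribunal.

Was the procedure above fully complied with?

No

(1) due by Jan 7, 2024 + 21 days = Jan 28, 2024; completed Jan 27, 2024, before the deadline.
(2) the permitted window runs from Jan 27, 2024 + 22 = Feb 18, 2024 to Jan 27, 2024 + 40 = Mar 7, 2024; done Feb 13, 2024 — 5 days before the window opened.
That is the first point of non-compliance.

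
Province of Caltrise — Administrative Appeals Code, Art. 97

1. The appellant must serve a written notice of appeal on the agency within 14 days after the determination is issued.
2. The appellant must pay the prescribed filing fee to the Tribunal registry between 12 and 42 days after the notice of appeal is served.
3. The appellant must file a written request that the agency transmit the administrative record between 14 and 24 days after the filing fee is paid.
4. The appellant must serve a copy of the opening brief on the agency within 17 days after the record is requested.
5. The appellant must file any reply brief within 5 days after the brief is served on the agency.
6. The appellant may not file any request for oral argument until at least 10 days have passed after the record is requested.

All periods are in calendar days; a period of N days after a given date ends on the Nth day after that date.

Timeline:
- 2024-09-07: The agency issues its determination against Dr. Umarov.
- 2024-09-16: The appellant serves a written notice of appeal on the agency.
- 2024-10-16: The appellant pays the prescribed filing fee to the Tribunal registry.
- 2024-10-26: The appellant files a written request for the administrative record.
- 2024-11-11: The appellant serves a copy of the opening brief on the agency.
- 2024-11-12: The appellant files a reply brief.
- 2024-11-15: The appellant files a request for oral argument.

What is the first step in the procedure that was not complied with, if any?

Step 1: 14 days after 2024-09-07 (when the determination is issued) is 2024-09-21; completed 2024-09-16, before the deadline.
Step 2: the window is 12–42 days after 2024-09-16 (when the notice of appeal is served), so 2024-09-28 through 2024-10-28; done 2024-10-16, which is between those dates.
Step 3: the window is 14–24 days after 2024-10-16 (when the filing fee is paid), so 2024-10-30 through 2024-11-09; done 2024-10-26 — 4 days before the window opened.

Step 3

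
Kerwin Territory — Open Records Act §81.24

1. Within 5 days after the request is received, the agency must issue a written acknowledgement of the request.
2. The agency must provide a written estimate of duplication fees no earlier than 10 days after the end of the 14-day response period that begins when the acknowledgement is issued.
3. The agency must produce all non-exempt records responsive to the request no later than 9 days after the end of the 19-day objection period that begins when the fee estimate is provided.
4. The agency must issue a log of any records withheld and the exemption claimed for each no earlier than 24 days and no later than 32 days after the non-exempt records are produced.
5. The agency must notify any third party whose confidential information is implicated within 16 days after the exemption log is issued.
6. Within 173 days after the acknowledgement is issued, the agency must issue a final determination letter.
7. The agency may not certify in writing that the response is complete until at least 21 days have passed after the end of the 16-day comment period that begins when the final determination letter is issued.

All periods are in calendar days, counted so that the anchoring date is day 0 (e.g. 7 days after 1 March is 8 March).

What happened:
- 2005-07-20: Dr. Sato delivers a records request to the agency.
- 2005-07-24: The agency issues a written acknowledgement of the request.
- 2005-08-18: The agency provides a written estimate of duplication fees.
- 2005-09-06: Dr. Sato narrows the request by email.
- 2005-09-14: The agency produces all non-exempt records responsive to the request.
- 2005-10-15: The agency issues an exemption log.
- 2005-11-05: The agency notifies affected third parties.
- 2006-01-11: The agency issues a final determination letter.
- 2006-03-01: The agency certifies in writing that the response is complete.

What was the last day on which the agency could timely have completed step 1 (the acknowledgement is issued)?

2005-07-25

Step 1 runs from 2005-07-20, when the request is received. 5 days after 2005-07-20 is 2005-07-25.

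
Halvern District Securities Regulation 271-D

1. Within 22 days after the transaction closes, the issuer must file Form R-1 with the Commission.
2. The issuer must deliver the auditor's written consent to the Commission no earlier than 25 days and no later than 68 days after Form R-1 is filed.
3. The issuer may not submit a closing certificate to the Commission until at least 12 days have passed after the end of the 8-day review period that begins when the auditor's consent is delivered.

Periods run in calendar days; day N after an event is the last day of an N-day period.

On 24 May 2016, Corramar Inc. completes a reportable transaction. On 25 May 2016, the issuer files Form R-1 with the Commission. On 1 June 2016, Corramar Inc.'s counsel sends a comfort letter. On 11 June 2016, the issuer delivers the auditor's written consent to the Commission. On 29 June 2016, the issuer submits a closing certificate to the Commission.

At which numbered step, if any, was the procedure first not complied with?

Step 1 — counting 22 days from 24 May 2016 (when the transaction closes) gives a deadline of 15 June 2016; completed 25 May 2016, before the deadline.
Step 2 — 25 and 68 days from 25 May 2016 (when Form R-1 is filed) are 19 June 2016 and 1 August 2016 respectively; 11 June 2016 is 8 days too early.
That is the first point of non-compliance.

Step 2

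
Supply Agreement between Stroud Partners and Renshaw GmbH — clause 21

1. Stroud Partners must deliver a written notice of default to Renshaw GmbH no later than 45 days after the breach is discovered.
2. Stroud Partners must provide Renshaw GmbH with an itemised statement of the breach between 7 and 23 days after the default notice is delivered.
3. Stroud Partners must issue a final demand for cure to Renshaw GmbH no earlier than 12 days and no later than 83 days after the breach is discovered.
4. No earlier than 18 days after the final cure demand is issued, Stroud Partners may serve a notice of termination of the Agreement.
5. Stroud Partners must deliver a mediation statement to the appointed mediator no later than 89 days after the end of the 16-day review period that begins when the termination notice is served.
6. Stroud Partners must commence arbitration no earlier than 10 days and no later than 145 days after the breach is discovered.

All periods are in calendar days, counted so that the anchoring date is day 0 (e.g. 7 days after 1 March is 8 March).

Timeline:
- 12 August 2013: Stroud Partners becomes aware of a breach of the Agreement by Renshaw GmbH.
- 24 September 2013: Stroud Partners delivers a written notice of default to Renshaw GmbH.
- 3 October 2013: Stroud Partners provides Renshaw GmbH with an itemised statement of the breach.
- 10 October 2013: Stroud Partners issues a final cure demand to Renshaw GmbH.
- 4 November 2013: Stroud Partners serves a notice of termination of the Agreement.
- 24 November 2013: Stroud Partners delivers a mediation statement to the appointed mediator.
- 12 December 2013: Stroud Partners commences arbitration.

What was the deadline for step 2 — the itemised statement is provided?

Step 2 runs from 24 September 2013, when the default notice is delivered. The window is 7–23 days after 24 September 2013; it closes on 17 October 2013.

17 October 2013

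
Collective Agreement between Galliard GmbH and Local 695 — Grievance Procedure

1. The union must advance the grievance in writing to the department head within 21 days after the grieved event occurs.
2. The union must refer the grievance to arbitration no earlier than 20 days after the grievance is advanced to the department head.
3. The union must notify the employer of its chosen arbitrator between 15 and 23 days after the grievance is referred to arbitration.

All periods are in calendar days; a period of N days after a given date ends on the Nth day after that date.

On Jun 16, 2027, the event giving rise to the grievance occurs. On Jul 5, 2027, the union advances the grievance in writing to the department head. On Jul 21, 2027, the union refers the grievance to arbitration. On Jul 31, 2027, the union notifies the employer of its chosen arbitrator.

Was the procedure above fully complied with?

No

Step 1 — counting 21 days from Jun 16, 2027 (when the grieved event occurs) gives a deadline of Jul 7, 2027; completed Jul 5, 2027, before the deadline.
Step 2 — must wait 20 days from Jul 5, 2027 (when the grievance is advanced to the department head), so not before Jul 25, 2027; Jul 21, 2027 is 4 days before the earliest permitted date.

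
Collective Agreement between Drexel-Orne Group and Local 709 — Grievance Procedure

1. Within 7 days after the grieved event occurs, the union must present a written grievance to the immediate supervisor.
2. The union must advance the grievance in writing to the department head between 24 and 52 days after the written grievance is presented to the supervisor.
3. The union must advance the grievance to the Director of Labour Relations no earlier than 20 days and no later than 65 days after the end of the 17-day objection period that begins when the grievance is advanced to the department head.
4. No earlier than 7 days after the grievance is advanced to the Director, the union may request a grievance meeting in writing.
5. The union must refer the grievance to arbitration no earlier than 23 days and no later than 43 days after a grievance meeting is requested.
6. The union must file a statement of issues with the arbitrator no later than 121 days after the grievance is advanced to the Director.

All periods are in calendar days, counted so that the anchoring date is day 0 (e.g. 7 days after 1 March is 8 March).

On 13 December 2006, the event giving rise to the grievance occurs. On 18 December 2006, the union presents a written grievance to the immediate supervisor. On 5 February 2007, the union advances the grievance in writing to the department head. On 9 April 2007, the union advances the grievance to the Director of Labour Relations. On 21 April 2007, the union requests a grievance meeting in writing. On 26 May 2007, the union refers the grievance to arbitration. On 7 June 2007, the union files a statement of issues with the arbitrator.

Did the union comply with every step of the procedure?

(1) due by 13 December 2006 + 7 days = 20 December 2006; 18 December 2006 is within that limit.
(2) the permitted window runs from 18 December 2006 + 24 = 11 January 2007 to 18 December 2006 + 52 = 8 February 2007; done 5 February 2007, which is between those dates.
(3) the permitted window runs from 22 February 2007 + 20 = 14 March 2007 to 22 February 2007 + 65 = 28 April 2007; done 9 April 2007 — within the window.
(4) permitted from 9 April 2007 + 7 days = 16 April 2007 onward; done 21 April 2007, after the minimum wait.
(5) the permitted window runs from 21 April 2007 + 23 = 14 May 2007 to 21 April 2007 + 43 = 3 June 2007; done 26 May 2007, which is between those dates.
(6) due by 9 April 2007 + 121 days = 8 August 2007; 7 June 2007 is within that limit.

Yes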